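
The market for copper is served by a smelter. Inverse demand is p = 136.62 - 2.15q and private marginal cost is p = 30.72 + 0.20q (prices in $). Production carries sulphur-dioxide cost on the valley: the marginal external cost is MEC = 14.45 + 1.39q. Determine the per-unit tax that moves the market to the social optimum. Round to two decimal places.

tax = $48.44 per unit

Social marginal cost = private MC + MEC = 45.17 + 1.59q.
Set SMC = demand: 45.17 + 1.59q = 136.62 - 2.15q → q* = 24.4519.
The Pigouvian tax equals MEC at q*: 14.45 + 1.39×24.4519 = 48.4381.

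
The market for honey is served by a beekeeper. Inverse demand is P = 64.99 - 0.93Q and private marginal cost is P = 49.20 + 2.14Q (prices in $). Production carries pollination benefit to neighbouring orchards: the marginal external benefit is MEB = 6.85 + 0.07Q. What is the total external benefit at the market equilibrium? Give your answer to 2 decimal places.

$36.16

Market equilibrium (private): 49.20 + 2.14Q = 64.99 - 0.93Q → Q_m = 5.1433.
Total external benefit = ∫₀^{Q_m} (6.85 + 0.07Q) dQ = 6.85×5.1433 + ½×0.07×5.1433² = 36.1575.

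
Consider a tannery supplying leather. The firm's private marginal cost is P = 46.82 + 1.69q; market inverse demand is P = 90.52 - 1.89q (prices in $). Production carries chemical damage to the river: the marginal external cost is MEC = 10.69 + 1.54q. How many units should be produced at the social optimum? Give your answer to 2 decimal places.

q* = 6.45

Social marginal cost = private MC + MEC = 57.51 + 3.23q.
Set SMC = demand: 57.51 + 3.23q = 90.52 - 1.89q → q* = 6.4473.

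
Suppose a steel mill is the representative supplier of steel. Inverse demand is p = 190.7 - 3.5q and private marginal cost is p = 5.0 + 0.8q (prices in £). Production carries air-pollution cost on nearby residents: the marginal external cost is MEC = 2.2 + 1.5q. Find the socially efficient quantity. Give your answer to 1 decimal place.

Social marginal cost = private MC + MEC = 7.2 + 2.3q.
Set SMC = demand: 7.2 + 2.3q = 190.7 - 3.5q → q* = 31.6379.

q* = 31.6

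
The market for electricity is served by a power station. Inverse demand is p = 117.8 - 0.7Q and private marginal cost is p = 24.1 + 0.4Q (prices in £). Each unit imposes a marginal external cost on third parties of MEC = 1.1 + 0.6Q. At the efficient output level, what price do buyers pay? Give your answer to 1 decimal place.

Social marginal cost = private MC + MEC = 25.2 + Q.
Set SMC = demand: 25.2 + Q = 117.8 - 0.7Q → Q* = 54.4706.
Consumer price on the demand curve at Q*: 117.8 − 0.7×54.4706 = 79.6706.

P = £79.7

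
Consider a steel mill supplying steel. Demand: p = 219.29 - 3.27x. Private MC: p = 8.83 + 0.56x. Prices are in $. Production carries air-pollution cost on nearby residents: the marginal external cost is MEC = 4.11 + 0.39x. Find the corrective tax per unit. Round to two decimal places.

tax = $23.18 per unit

Social marginal cost = private MC + MEC = 12.94 + 0.95x.
Set SMC = demand: 12.94 + 0.95x = 219.29 - 3.27x → x* = 48.8981.
The Pigouvian tax equals MEC at x*: 4.11 + 0.39×48.8981 = 23.1803.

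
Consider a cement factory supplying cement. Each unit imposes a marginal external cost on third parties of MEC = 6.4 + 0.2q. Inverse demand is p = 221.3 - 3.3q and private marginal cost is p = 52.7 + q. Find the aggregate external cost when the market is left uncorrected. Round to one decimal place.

404.7

Market equilibrium (private): 52.7 + q = 221.3 - 3.3q → q_m = 39.2093.
Total external cost = ∫₀^{q_m} (6.4 + 0.2q) dq = 6.4×39.2093 + ½×0.2×39.2093² = 404.6764.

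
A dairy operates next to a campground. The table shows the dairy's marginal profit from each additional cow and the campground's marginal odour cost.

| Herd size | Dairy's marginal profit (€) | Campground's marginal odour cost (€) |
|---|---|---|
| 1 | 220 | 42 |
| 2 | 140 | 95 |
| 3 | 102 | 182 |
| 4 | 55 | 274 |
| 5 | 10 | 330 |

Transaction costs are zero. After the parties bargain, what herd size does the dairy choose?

2

Bargaining reaches the level where marginal profit last exceeds marginal odour cost.
That holds through level 2 (140 ≥ 95) but not at 3 (102 < 182).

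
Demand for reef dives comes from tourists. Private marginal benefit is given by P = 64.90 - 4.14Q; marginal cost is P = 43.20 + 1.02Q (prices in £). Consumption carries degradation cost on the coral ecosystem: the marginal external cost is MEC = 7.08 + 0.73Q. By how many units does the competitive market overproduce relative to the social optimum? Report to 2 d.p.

1.72 units

Market equilibrium (private): 43.20 + 1.02Q = 64.90 - 4.14Q → Q_m = 4.2054.
Social marginal benefit = demand − MEC = 57.82 - 4.87Q.
Set SMB = MC: 57.82 - 4.87Q = 43.20 + 1.02Q → Q* = 2.4822.
Gap = |4.2054 − 2.4822| = 1.7232.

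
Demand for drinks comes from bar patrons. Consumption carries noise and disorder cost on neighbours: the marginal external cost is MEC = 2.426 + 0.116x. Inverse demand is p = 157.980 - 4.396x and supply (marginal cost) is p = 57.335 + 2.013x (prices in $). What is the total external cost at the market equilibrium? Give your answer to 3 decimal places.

Market equilibrium (private): 57.335 + 2.013x = 157.980 - 4.396x → x_m = 15.7037.
Total external cost = ∫₀^{x_m} (2.426 + 0.116x) dx = 2.426×15.7037 + ½×0.116×15.7037² = 52.4003.

$52.400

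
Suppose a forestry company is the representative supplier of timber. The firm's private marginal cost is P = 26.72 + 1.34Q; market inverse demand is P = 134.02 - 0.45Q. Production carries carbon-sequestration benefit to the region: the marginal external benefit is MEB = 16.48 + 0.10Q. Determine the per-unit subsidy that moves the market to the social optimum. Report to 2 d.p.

Social marginal cost = private MC − MEB = 10.24 + 1.24Q.
Set SMC = demand: 10.24 + 1.24Q = 134.02 - 0.45Q → Q* = 73.2426.
The Pigouvian subsidy equals MEB at Q*: 16.48 + 0.10×73.2426 = 23.8043.

subsidy = 23.80 per unit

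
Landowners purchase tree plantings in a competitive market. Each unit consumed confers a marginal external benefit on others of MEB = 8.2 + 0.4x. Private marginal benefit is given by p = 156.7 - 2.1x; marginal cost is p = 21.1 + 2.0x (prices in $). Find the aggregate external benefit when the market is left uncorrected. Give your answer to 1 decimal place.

$490.0

Market equilibrium (private): 21.1 + 2.0x = 156.7 - 2.1x → x_m = 33.0732.
Total external benefit = ∫₀^{x_m} (8.2 + 0.4x) dx = 8.2×33.0732 + ½×0.4×33.0732² = 489.9676.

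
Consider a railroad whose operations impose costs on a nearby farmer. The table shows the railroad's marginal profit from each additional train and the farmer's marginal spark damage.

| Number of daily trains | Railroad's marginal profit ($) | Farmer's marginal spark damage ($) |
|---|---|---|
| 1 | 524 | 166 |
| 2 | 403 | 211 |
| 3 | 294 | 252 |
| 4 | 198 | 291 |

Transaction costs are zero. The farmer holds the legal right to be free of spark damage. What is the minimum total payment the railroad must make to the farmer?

Efficient level: marginal profit ≥ marginal spark damage through level 3, so k* = 3.
With the farmer holding the right, the railroad must at least compensate total damage at k*: 166 + 211 + 252 = 629.

$629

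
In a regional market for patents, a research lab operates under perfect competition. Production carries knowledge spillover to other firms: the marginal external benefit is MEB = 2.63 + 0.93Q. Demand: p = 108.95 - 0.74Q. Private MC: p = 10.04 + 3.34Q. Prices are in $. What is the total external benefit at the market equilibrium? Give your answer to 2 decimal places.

Market equilibrium (private): 10.04 + 3.34Q = 108.95 - 0.74Q → Q_m = 24.2426.
Total external benefit = ∫₀^{Q_m} (2.63 + 0.93Q) dQ = 2.63×24.2426 + ½×0.93×24.2426² = 337.0402.

$337.04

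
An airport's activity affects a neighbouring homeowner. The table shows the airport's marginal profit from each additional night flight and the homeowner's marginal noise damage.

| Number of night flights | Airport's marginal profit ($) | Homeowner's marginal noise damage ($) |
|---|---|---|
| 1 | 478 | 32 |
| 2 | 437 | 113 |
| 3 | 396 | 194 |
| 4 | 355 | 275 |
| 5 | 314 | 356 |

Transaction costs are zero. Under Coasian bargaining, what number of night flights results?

4

Bargaining reaches the level where marginal profit last exceeds marginal noise damage.
That holds through level 4 (355 ≥ 275) but not at 5 (314 < 356).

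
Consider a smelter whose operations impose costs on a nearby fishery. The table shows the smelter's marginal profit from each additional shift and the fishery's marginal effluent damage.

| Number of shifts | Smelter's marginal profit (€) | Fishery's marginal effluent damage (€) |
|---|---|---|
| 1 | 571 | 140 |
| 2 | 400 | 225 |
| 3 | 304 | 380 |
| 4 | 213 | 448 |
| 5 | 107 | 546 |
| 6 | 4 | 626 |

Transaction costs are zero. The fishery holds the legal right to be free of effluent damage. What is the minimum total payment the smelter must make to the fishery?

€365

Efficient level: marginal profit ≥ marginal effluent damage through level 2, so k* = 2.
With the fishery holding the right, the smelter must at least compensate total damage at k*: 140 + 225 = 365.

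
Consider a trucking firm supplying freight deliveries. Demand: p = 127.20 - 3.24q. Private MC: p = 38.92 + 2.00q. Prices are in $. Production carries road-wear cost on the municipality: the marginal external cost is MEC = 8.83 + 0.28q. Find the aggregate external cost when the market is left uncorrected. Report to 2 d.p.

$188.50

Market equilibrium (private): 38.92 + 2.00q = 127.20 - 3.24q → q_m = 16.8473.
Total external cost = ∫₀^{q_m} (8.83 + 0.28q) dq = 8.83×16.8473 + ½×0.28×16.8473² = 188.4981.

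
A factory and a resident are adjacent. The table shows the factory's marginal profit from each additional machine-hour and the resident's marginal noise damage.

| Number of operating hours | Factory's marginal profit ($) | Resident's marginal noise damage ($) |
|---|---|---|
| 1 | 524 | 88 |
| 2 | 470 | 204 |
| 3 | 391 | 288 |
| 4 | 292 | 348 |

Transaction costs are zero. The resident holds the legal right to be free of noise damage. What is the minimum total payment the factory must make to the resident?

$580

Efficient level: marginal profit ≥ marginal noise damage through level 3, so k* = 3.
With the resident holding the right, the factory must at least compensate total damage at k*: 88 + 204 + 288 = 580.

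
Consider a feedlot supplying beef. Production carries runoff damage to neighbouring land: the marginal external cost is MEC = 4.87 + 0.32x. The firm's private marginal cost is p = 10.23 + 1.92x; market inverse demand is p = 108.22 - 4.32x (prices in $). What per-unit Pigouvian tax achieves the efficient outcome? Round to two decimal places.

tax = $9.41 per unit

Social marginal cost = private MC + MEC = 15.10 + 2.24x.
Set SMC = demand: 15.10 + 2.24x = 108.22 - 4.32x → x* = 14.1951.
The Pigouvian tax equals MEC at x*: 4.87 + 0.32×14.1951 = 9.4124.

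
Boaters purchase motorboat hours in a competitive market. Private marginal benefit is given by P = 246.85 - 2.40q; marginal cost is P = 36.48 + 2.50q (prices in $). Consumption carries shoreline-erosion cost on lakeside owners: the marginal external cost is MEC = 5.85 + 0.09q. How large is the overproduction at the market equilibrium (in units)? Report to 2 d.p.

1.95 units

Market equilibrium (private): 36.48 + 2.50q = 246.85 - 2.40q → q_m = 42.9327.
Social marginal benefit = demand − MEC = 241.00 - 2.49q.
Set SMB = MC: 241.00 - 2.49q = 36.48 + 2.50q → q* = 40.9860.
Gap = |42.9327 − 40.9860| = 1.9467.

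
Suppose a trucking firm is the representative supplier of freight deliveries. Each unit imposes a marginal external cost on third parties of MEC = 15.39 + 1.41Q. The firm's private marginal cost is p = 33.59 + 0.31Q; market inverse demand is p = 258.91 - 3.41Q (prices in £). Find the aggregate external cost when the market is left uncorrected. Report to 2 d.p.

Market equilibrium (private): 33.59 + 0.31Q = 258.91 - 3.41Q → Q_m = 60.5699.
Total external cost = ∫₀^{Q_m} (15.39 + 1.41Q) dQ = 15.39×60.5699 + ½×1.41×60.5699² = 3518.6133.

£3518.61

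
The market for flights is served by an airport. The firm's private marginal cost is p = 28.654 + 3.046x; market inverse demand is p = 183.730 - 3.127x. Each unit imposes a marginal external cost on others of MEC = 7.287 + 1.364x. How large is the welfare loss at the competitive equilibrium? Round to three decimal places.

Market equilibrium (private): 28.654 + 3.046x = 183.730 - 3.127x → x_m = 25.1217.
Social marginal cost = private MC + MEC = 35.941 + 4.410x.
Set SMC = demand: 35.941 + 4.410x = 183.730 - 3.127x → x* = 19.6085.
Height of the DWL triangle at x_m is SMC(x_m) − demand(x_m) = MEC(x_m) = 41.5529.
DWL = ½ × 5.5132 × 41.5529 = 114.5447.

DWL = 114.545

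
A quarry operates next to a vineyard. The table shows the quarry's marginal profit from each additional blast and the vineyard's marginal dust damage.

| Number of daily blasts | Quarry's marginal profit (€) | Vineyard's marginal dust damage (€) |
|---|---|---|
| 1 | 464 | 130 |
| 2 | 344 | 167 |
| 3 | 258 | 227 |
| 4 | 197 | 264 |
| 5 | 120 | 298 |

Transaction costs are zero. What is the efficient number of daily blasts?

Bargaining reaches the level where marginal profit last exceeds marginal dust damage.
That holds through level 3 (258 ≥ 227) but not at 4 (197 < 264).

3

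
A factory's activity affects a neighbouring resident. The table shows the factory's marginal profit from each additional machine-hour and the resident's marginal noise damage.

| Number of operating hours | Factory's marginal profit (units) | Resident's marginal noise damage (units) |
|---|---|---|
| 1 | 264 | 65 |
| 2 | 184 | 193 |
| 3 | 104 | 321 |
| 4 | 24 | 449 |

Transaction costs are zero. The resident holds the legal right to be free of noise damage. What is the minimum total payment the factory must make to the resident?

Efficient level: marginal profit ≥ marginal noise damage through level 1, so k* = 1.
With the resident holding the right, the factory must at least compensate total damage at k*: 65 = 65.

65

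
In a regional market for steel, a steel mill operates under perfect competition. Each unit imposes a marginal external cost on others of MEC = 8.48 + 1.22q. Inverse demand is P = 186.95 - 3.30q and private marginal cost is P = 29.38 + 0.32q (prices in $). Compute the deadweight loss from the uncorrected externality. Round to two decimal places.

Market equilibrium (private): 29.38 + 0.32q = 186.95 - 3.30q → q_m = 43.5276.
Social marginal cost = private MC + MEC = 37.86 + 1.54q.
Set SMC = demand: 37.86 + 1.54q = 186.95 - 3.30q → q* = 30.8037.
Between q* and q_m the wedge SMC − demand runs linearly from 0 to MEC(q_m), so the loss is a triangle.
DWL = ½ × 12.7239 × 61.5837 = 391.7924.

DWL = $391.79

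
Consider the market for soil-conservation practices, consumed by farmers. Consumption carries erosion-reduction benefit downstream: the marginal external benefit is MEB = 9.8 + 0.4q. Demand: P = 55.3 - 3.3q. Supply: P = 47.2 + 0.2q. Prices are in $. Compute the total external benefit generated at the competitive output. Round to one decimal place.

Market equilibrium (private): 47.2 + 0.2q = 55.3 - 3.3q → q_m = 2.3143.
Total external benefit = ∫₀^{q_m} (9.8 + 0.4q) dq = 9.8×2.3143 + ½×0.4×2.3143² = 23.7513.

$23.8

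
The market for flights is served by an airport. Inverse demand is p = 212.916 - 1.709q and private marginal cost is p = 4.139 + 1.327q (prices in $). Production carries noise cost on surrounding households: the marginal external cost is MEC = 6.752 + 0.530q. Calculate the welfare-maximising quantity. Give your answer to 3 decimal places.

q* = 56.653

Social marginal cost = private MC + MEC = 10.891 + 1.857q.
Set SMC = demand: 10.891 + 1.857q = 212.916 - 1.709q → q* = 56.6531.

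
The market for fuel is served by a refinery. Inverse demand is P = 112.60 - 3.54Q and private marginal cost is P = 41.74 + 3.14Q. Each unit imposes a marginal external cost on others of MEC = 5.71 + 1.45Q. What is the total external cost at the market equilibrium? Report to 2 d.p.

Market equilibrium (private): 41.74 + 3.14Q = 112.60 - 3.54Q → Q_m = 10.6078.
Total external cost = ∫₀^{Q_m} (5.71 + 1.45Q) dQ = 5.71×10.6078 + ½×1.45×10.6078² = 142.1515.

142.15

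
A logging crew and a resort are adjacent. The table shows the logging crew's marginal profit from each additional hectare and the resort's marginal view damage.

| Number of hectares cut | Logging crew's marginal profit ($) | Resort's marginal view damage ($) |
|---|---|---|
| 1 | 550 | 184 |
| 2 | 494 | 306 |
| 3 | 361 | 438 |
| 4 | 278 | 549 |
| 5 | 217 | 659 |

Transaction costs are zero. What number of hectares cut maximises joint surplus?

2

Bargaining reaches the level where marginal profit last exceeds marginal view damage.
That holds through level 2 (494 ≥ 306) but not at 3 (361 < 438).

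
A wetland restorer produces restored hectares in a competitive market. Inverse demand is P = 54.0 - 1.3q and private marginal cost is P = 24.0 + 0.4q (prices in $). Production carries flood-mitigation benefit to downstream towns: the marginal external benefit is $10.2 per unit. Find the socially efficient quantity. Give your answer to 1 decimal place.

Social marginal cost = private MC − MEB = 13.8 + 0.4q.
Set SMC = demand: 13.8 + 0.4q = 54.0 - 1.3q → q* = 23.6471.

q* = 23.6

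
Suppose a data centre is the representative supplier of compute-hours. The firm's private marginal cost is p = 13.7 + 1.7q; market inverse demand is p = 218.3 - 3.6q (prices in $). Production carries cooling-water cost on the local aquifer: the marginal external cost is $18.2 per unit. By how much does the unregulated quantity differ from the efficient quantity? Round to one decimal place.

Market equilibrium (private): 13.7 + 1.7q = 218.3 - 3.6q → q_m = 38.6038.
Social marginal cost = private MC + MEC = 31.9 + 1.7q.
Set SMC = demand: 31.9 + 1.7q = 218.3 - 3.6q → q* = 35.1698.
Gap = |38.6038 − 35.1698| = 3.4340.

3.4 units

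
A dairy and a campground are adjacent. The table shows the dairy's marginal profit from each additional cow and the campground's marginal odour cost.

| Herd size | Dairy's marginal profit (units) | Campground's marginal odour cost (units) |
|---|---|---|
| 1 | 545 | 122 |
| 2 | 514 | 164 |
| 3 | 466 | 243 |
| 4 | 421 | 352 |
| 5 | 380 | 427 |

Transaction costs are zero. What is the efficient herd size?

Bargaining reaches the level where marginal profit last exceeds marginal odour cost.
That holds through level 4 (421 ≥ 352) but not at 5 (380 < 427).

4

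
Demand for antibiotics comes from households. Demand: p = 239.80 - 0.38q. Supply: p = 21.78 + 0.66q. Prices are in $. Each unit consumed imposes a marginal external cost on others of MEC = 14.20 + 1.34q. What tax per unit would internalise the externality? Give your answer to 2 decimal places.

tax = $128.96 per unit

Social marginal benefit = demand − MEC = 225.60 - 1.72q.
Set SMB = MC: 225.60 - 1.72q = 21.78 + 0.66q → q* = 85.6387.
The Pigouvian tax equals MEC at q*: 14.20 + 1.34×85.6387 = 128.9559.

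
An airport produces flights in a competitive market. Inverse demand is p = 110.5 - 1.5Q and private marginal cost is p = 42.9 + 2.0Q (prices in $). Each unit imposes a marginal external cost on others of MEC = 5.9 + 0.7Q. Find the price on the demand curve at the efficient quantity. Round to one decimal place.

Social marginal cost = private MC + MEC = 48.8 + 2.7Q.
Set SMC = demand: 48.8 + 2.7Q = 110.5 - 1.5Q → Q* = 14.6905.
Consumer price on the demand curve at Q*: 110.5 − 1.5×14.6905 = 88.4643.

P = $88.5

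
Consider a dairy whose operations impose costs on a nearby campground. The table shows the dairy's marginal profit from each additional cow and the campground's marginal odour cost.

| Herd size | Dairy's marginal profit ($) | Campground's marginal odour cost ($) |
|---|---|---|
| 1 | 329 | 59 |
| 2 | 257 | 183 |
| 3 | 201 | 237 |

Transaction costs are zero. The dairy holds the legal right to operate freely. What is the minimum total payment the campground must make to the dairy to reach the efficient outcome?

$201

Left alone the dairy would choose level 3 (marginal profit stays positive).
Efficient level: k* = 2 (marginal profit ≥ marginal odour cost through 2).
The campground must at least cover the dairy's forgone profit from cutting 3→2: 201 = 201.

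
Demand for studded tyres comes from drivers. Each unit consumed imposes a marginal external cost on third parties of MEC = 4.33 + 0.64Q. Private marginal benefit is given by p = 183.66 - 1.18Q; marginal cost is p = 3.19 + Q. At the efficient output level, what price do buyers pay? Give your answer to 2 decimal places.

P = 109.96

Social marginal benefit = demand − MEC = 179.33 - 1.82Q.
Set SMB = MC: 179.33 - 1.82Q = 3.19 + Q → Q* = 62.4610.
Consumer price on the demand curve at Q*: 183.66 − 1.18×62.4610 = 109.9560.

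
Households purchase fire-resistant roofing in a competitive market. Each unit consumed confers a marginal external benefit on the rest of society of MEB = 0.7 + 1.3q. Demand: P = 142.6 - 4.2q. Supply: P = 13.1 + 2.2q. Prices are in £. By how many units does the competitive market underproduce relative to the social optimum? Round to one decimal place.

Market equilibrium (private): 13.1 + 2.2q = 142.6 - 4.2q → q_m = 20.2344.
Social marginal benefit = demand + MEB = 143.3 - 2.9q.
Set SMB = MC: 143.3 - 2.9q = 13.1 + 2.2q → q* = 25.5294.
Gap = |20.2344 − 25.5294| = 5.2950.

5.3 units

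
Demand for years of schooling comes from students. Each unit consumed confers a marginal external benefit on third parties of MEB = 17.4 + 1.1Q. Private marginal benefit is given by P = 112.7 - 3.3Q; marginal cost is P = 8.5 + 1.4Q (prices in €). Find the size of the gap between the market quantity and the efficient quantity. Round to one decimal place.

11.6 units

Market equilibrium (private): 8.5 + 1.4Q = 112.7 - 3.3Q → Q_m = 22.1702.
Social marginal benefit = demand + MEB = 130.1 - 2.2Q.
Set SMB = MC: 130.1 - 2.2Q = 8.5 + 1.4Q → Q* = 33.7778.
Gap = |22.1702 − 33.7778| = 11.6076.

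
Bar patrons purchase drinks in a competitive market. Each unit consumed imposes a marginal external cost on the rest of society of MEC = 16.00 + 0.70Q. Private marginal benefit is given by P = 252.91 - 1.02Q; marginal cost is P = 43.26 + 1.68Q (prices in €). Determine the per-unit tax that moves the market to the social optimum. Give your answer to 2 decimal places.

tax = €55.87 per unit

Social marginal benefit = demand − MEC = 236.91 - 1.72Q.
Set SMB = MC: 236.91 - 1.72Q = 43.26 + 1.68Q → Q* = 56.9559.
The Pigouvian tax equals MEC at Q*: 16.00 + 0.70×56.9559 = 55.8691.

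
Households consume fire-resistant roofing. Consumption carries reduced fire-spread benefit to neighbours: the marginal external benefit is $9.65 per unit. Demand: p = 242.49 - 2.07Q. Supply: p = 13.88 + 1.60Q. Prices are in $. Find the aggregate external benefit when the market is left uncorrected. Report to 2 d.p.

$601.11

Market equilibrium (private): 13.88 + 1.60Q = 242.49 - 2.07Q → Q_m = 62.2916.
Total external benefit = MEB × Q_m = 9.65 × 62.2916 = 601.1139.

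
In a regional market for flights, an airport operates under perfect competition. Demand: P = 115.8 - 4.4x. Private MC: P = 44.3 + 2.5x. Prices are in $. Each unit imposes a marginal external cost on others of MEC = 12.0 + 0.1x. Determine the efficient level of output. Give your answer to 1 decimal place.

Social marginal cost = private MC + MEC = 56.3 + 2.6x.
Set SMC = demand: 56.3 + 2.6x = 115.8 - 4.4x → x* = 8.5000.

x* = 8.5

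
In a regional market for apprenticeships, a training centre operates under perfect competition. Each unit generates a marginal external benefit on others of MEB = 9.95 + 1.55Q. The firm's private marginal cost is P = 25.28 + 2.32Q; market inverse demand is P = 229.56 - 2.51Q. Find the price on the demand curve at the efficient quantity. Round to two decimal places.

P = 65.62

Social marginal cost = private MC − MEB = 15.33 + 0.77Q.
Set SMC = demand: 15.33 + 0.77Q = 229.56 - 2.51Q → Q* = 65.3140.
Consumer price on the demand curve at Q*: 229.56 − 2.51×65.3140 = 65.6219.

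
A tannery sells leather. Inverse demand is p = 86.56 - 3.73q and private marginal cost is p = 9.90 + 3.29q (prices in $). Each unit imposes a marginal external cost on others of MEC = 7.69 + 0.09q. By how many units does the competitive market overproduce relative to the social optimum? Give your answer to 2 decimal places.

1.22 units

Market equilibrium (private): 9.90 + 3.29q = 86.56 - 3.73q → q_m = 10.9202.
Social marginal cost = private MC + MEC = 17.59 + 3.38q.
Set SMC = demand: 17.59 + 3.38q = 86.56 - 3.73q → q* = 9.7004.
Gap = |10.9202 − 9.7004| = 1.2198.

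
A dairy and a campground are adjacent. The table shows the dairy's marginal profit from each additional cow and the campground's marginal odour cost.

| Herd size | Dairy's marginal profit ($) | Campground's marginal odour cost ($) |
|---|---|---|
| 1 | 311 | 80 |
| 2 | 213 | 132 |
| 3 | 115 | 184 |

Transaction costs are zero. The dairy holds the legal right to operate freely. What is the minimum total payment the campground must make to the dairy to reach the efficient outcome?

$115

Left alone the dairy would choose level 3 (marginal profit stays positive).
Efficient level: k* = 2 (marginal profit ≥ marginal odour cost through 2).
The campground must at least cover the dairy's forgone profit from cutting 3→2: 115 = 115.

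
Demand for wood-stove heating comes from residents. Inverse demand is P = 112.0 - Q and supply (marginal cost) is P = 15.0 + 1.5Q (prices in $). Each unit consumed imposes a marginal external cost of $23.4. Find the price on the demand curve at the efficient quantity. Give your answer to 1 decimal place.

P = $82.6

Social marginal benefit = demand − MEC = 88.6 - Q.
Set SMB = MC: 88.6 - Q = 15.0 + 1.5Q → Q* = 29.4400.
Consumer price on the demand curve at Q*: 112.0 − 1.0×29.4400 = 82.5600.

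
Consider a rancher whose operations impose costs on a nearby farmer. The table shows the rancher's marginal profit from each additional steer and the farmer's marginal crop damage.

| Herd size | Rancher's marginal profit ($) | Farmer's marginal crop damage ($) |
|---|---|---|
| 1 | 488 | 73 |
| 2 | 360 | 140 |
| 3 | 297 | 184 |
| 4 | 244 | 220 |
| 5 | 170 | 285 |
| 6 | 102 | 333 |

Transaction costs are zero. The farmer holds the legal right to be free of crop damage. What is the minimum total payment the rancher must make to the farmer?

$617

Efficient level: marginal profit ≥ marginal crop damage through level 4, so k* = 4.
With the farmer holding the right, the rancher must at least compensate total damage at k*: 73 + 140 + 184 + 220 = 617.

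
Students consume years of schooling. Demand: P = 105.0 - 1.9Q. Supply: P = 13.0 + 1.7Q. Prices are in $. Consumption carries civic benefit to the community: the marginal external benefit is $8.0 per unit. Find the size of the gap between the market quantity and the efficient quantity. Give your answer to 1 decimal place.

2.2 units

Market equilibrium (private): 13.0 + 1.7Q = 105.0 - 1.9Q → Q_m = 25.5556.
Social marginal benefit = demand + MEB = 113.0 - 1.9Q.
Set SMB = MC: 113.0 - 1.9Q = 13.0 + 1.7Q → Q* = 27.7778.
Gap = |25.5556 − 27.7778| = 2.2222.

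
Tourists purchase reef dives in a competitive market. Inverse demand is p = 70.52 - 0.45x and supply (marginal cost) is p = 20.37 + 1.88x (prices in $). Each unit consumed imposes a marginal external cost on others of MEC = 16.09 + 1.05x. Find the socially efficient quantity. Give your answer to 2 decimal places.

x* = 10.08

Social marginal benefit = demand − MEC = 54.43 - 1.50x.
Set SMB = MC: 54.43 - 1.50x = 20.37 + 1.88x → x* = 10.0769.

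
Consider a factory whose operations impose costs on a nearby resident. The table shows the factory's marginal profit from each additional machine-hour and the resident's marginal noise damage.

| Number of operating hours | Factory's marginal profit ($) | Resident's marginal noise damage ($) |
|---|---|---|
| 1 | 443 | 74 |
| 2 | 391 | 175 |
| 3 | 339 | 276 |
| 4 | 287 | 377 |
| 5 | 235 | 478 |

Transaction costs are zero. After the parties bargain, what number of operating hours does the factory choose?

3

Bargaining reaches the level where marginal profit last exceeds marginal noise damage.
That holds through level 3 (339 ≥ 276) but not at 4 (287 < 377).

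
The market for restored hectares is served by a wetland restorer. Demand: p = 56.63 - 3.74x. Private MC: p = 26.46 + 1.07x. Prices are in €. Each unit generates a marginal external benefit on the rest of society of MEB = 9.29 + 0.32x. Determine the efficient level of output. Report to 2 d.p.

x* = 8.79

Social marginal cost = private MC − MEB = 17.17 + 0.75x.
Set SMC = demand: 17.17 + 0.75x = 56.63 - 3.74x → x* = 8.7884.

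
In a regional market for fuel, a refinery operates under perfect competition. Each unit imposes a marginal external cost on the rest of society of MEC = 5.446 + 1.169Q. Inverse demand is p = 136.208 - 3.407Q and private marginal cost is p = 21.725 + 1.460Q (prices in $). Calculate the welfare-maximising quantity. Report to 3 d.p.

Q* = 18.064

Social marginal cost = private MC + MEC = 27.171 + 2.629Q.
Set SMC = demand: 27.171 + 2.629Q = 136.208 - 3.407Q → Q* = 18.0644.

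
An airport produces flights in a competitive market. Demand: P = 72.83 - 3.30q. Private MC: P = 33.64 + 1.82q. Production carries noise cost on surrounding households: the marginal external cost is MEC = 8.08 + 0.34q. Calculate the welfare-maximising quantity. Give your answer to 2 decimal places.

Social marginal cost = private MC + MEC = 41.72 + 2.16q.
Set SMC = demand: 41.72 + 2.16q = 72.83 - 3.30q → q* = 5.6978.

q* = 5.70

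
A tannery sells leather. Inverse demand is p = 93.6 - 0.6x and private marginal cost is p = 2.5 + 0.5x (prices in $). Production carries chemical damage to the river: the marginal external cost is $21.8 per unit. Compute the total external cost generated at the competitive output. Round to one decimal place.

Market equilibrium (private): 2.5 + 0.5x = 93.6 - 0.6x → x_m = 82.8182.
Total external cost = MEC × x_m = 21.8 × 82.8182 = 1805.4368.

$1805.4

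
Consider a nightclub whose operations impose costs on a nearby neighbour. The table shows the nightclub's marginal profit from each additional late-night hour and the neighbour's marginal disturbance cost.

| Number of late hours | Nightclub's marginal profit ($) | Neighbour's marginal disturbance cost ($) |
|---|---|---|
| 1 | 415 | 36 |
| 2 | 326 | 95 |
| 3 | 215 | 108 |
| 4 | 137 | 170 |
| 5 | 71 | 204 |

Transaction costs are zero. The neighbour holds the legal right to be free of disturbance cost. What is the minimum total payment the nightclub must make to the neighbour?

Efficient level: marginal profit ≥ marginal disturbance cost through level 3, so k* = 3.
With the neighbour holding the right, the nightclub must at least compensate total damage at k*: 36 + 95 + 108 = 239.

$239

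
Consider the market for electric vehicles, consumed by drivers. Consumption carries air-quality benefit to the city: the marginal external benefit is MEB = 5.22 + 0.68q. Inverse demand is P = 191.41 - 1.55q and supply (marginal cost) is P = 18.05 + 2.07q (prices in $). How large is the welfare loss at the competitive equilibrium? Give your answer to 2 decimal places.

Market equilibrium (private): 18.05 + 2.07q = 191.41 - 1.55q → q_m = 47.8895.
Social marginal benefit = demand + MEB = 196.63 - 0.87q.
Set SMB = MC: 196.63 - 0.87q = 18.05 + 2.07q → q* = 60.7415.
The welfare-loss triangle has base |q_m − q*| and height MEB(q_m) (the vertical gap between SMB and MC is zero at q* and MEB at q_m).
DWL = ½ × 12.8520 × 37.7849 = 242.8058.

DWL = $242.81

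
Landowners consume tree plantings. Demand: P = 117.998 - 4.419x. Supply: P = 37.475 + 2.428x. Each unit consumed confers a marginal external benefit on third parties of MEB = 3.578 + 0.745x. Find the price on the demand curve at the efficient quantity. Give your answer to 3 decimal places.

Social marginal benefit = demand + MEB = 121.576 - 3.674x.
Set SMB = MC: 121.576 - 3.674x = 37.475 + 2.428x → x* = 13.7825.
Consumer price on the demand curve at x*: 117.998 − 4.419×13.7825 = 57.0931.

P = 57.093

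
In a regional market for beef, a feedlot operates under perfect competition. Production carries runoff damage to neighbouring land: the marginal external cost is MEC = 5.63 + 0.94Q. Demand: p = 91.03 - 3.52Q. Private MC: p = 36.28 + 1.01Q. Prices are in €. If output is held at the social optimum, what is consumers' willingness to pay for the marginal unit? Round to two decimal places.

Social marginal cost = private MC + MEC = 41.91 + 1.95Q.
Set SMC = demand: 41.91 + 1.95Q = 91.03 - 3.52Q → Q* = 8.9799.
Consumer price on the demand curve at Q*: 91.03 − 3.52×8.9799 = 59.4208.

P = €59.42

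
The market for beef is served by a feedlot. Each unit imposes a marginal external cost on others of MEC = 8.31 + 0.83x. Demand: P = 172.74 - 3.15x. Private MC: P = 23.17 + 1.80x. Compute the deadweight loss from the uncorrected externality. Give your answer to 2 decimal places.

DWL = 96.44

Market equilibrium (private): 23.17 + 1.80x = 172.74 - 3.15x → x_m = 30.2162.
Social marginal cost = private MC + MEC = 31.48 + 2.63x.
Set SMC = demand: 31.48 + 2.63x = 172.74 - 3.15x → x* = 24.4394.
Height of the DWL triangle at x_m is SMC(x_m) − demand(x_m) = MEC(x_m) = 33.3894.
DWL = ½ × 5.7768 × 33.3894 = 96.4419.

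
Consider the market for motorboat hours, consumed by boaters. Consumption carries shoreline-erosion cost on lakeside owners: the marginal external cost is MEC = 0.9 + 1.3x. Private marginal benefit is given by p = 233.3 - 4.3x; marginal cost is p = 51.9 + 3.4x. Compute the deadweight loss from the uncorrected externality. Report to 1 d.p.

Market equilibrium (private): 51.9 + 3.4x = 233.3 - 4.3x → x_m = 23.5584.
Social marginal benefit = demand − MEC = 232.4 - 5.6x.
Set SMB = MC: 232.4 - 5.6x = 51.9 + 3.4x → x* = 20.0556.
Height of the DWL triangle at x_m is MC(x_m) − SMB(x_m) = MEC(x_m) = 31.5260.
DWL = ½ × 3.5028 × 31.5260 = 55.2146.

DWL = 55.2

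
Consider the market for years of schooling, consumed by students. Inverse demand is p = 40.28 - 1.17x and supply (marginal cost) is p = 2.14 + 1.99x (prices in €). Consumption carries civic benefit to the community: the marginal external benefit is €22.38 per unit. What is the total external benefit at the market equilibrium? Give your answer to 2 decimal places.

€270.12

Market equilibrium (private): 2.14 + 1.99x = 40.28 - 1.17x → x_m = 12.0696.
Total external benefit = MEB × x_m = 22.38 × 12.0696 = 270.1176.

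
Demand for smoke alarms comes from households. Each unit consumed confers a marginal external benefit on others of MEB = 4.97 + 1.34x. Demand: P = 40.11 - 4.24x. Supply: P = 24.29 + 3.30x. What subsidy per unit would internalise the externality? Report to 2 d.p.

Social marginal benefit = demand + MEB = 45.08 - 2.90x.
Set SMB = MC: 45.08 - 2.90x = 24.29 + 3.30x → x* = 3.3532.
The Pigouvian subsidy equals MEB at x*: 4.97 + 1.34×3.3532 = 9.4633.

subsidy = 9.46 per unit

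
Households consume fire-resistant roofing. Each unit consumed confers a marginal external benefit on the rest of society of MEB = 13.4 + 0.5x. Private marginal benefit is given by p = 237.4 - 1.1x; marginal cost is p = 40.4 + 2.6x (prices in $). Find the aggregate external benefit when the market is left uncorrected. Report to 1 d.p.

$1422.2

Market equilibrium (private): 40.4 + 2.6x = 237.4 - 1.1x → x_m = 53.2432.
Total external benefit = ∫₀^{x_m} (13.4 + 0.5x) dx = 13.4×53.2432 + ½×0.5×53.2432² = 1422.1685.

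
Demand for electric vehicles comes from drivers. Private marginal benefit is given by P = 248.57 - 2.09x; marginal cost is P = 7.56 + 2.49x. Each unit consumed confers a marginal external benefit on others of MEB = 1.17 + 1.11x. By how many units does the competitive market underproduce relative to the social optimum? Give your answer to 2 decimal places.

17.17 units

Market equilibrium (private): 7.56 + 2.49x = 248.57 - 2.09x → x_m = 52.6223.
Social marginal benefit = demand + MEB = 249.74 - 0.98x.
Set SMB = MC: 249.74 - 0.98x = 7.56 + 2.49x → x* = 69.7925.
Gap = |52.6223 − 69.7925| = 17.1702.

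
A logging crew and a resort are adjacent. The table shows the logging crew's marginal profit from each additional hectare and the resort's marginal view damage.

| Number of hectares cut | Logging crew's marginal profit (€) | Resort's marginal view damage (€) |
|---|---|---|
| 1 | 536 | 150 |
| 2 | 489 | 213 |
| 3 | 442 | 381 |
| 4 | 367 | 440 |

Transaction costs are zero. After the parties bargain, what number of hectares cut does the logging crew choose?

3

Bargaining reaches the level where marginal profit last exceeds marginal view damage.
That holds through level 3 (442 ≥ 381) but not at 4 (367 < 440).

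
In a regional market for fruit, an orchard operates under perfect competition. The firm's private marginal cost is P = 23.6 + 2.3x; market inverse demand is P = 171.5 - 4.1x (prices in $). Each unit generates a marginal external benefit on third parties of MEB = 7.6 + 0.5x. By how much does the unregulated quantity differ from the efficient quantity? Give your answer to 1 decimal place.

Market equilibrium (private): 23.6 + 2.3x = 171.5 - 4.1x → x_m = 23.1094.
Social marginal cost = private MC − MEB = 16.0 + 1.8x.
Set SMC = demand: 16.0 + 1.8x = 171.5 - 4.1x → x* = 26.3559.
Gap = |23.1094 − 26.3559| = 3.2465.

3.2 units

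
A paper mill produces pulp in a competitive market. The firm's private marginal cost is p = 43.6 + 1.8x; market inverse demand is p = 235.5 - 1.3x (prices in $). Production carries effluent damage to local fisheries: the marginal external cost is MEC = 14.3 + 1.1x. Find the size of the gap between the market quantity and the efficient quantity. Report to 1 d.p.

Market equilibrium (private): 43.6 + 1.8x = 235.5 - 1.3x → x_m = 61.9032.
Social marginal cost = private MC + MEC = 57.9 + 2.9x.
Set SMC = demand: 57.9 + 2.9x = 235.5 - 1.3x → x* = 42.2857.
Gap = |61.9032 − 42.2857| = 19.6175.

19.6 units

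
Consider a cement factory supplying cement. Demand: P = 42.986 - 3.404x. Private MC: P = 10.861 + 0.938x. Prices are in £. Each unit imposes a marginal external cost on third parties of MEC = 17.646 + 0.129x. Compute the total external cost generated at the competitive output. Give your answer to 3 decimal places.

£134.088

Market equilibrium (private): 10.861 + 0.938x = 42.986 - 3.404x → x_m = 7.3987.
Total external cost = ∫₀^{x_m} (17.646 + 0.129x) dx = 17.646×7.3987 + ½×0.129×7.3987² = 134.0882.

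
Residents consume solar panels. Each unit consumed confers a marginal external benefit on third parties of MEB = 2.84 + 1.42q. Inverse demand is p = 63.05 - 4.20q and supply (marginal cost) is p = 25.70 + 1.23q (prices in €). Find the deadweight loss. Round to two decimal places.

Market equilibrium (private): 25.70 + 1.23q = 63.05 - 4.20q → q_m = 6.8785.
Social marginal benefit = demand + MEB = 65.89 - 2.78q.
Set SMB = MC: 65.89 - 2.78q = 25.70 + 1.23q → q* = 10.0224.
Between q* and q_m the wedge SMB − MC runs linearly from 0 to MEB(q_m), so the loss is a triangle.
DWL = ½ × 3.1439 × 12.6074 = 19.8182.

DWL = €19.82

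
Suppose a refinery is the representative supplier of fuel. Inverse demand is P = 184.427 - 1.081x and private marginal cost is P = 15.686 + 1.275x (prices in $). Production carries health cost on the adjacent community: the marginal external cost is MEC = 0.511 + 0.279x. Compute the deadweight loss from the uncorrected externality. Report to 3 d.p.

DWL = $79.693

Market equilibrium (private): 15.686 + 1.275x = 184.427 - 1.081x → x_m = 71.6218.
Social marginal cost = private MC + MEC = 16.197 + 1.554x.
Set SMC = demand: 16.197 + 1.554x = 184.427 - 1.081x → x* = 63.8444.
The welfare-loss triangle has base |x_m − x*| and height MEC(x_m) (the vertical gap between SMC and demand is zero at x* and MEC at x_m).
DWL = ½ × 7.7774 × 20.4935 = 79.6931.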